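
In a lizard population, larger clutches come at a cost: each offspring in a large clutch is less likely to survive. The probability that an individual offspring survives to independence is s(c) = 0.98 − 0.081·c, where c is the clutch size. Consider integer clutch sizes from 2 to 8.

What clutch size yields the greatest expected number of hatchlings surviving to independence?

6

Expected hatchlings surviving to independence = c × s(c):
  c=2: 2 × 0.818 = 1.636
  c=3: 3 × 0.737 = 2.211
  c=4: 4 × 0.656 = 2.624
  c=5: 5 × 0.575 = 2.875
  c=6: 6 × 0.494 = 2.964
  c=7: 7 × 0.413 = 2.891
  c=8: 8 × 0.332 = 2.656
Maximum at c = 6 (2.964 hatchlings surviving to independence).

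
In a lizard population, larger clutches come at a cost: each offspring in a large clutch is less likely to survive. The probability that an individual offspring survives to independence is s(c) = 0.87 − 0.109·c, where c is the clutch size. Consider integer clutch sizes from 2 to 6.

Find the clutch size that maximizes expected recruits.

Expected recruits = c × s(c):
  c=2: 2 × 0.652 = 1.304
  c=3: 3 × 0.543 = 1.629
  c=4: 4 × 0.434 = 1.736
  c=5: 5 × 0.325 = 1.625
  c=6: 6 × 0.216 = 1.296
Maximum at c = 4 (1.736 recruits).

4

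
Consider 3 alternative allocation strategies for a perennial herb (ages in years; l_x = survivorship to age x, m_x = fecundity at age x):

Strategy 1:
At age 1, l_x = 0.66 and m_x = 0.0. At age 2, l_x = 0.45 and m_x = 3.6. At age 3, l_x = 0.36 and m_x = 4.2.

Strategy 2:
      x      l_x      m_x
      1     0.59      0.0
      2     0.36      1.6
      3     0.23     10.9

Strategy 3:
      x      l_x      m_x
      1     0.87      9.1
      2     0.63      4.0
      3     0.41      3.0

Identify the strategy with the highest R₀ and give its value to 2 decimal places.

11.67

Strategy 1: R₀ = 0.66×0.0 + 0.45×3.6 + 0.36×4.2 = 3.1320
Strategy 2: R₀ = 0.59×0.0 + 0.36×1.6 + 0.23×10.9 = 3.0830
Strategy 3: R₀ = 0.87×9.1 + 0.63×4.0 + 0.41×3.0 = 11.6670
Highest R₀: strategy 3 with 11.6670.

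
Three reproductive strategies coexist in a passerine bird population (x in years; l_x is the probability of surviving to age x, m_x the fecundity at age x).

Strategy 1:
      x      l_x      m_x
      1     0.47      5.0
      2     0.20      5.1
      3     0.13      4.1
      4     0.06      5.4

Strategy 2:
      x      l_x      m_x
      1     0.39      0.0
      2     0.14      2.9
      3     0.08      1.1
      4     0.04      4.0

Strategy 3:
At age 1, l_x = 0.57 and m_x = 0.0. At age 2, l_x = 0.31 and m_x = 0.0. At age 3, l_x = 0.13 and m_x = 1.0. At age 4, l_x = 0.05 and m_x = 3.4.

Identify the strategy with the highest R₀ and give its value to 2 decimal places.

4.23

Strategy 1: R₀ = 0.47×5.0 + 0.20×5.1 + 0.13×4.1 + 0.06×5.4 = 4.2270
Strategy 2: R₀ = 0.39×0.0 + 0.14×2.9 + 0.08×1.1 + 0.04×4.0 = 0.6540
Strategy 3: R₀ = 0.57×0.0 + 0.31×0.0 + 0.13×1.0 + 0.05×3.4 = 0.3000
Highest R₀: strategy 1 with 4.2270.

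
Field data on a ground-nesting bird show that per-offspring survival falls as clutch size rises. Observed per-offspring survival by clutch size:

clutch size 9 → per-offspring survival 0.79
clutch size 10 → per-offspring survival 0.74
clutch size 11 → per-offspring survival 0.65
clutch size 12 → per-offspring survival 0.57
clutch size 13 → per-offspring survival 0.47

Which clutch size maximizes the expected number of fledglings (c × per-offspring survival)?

10

Expected fledglings = c × s(c):
  c=9: 9 × 0.79 = 7.110
  c=10: 10 × 0.74 = 7.400
  c=11: 11 × 0.65 = 7.150
  c=12: 12 × 0.57 = 6.840
  c=13: 13 × 0.47 = 6.110
Maximum at c = 10 (7.400 fledglings).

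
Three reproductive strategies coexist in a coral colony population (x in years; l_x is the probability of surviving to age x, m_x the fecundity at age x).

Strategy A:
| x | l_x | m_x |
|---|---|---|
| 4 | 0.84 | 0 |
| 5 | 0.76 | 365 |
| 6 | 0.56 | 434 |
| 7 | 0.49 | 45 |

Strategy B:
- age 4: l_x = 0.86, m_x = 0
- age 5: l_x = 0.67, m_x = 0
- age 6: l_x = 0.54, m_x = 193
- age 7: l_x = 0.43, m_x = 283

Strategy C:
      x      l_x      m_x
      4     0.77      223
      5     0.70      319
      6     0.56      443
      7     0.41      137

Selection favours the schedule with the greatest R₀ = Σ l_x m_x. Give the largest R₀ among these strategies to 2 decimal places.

699.26

Strategy A: R₀ = 0.84×0 + 0.76×365 + 0.56×434 + 0.49×45 = 542.4900
Strategy B: R₀ = 0.86×0 + 0.67×0 + 0.54×193 + 0.43×283 = 225.9100
Strategy C: R₀ = 0.77×223 + 0.70×319 + 0.56×443 + 0.41×137 = 699.2600
Highest R₀: strategy C with 699.2600.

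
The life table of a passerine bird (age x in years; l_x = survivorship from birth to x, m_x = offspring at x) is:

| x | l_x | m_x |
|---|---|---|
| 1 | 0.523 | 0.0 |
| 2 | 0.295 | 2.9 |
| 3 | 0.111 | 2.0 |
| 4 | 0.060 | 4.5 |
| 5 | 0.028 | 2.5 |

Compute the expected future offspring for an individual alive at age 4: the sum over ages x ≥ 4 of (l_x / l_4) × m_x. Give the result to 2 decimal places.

l_4 = 0.060. Conditional survival from age 4 to x is l_x / l_4.
  x=4: (0.060/0.060) × 4.5 = 4.5000
  x=5: (0.028/0.060) × 2.5 = 1.1667
Sum = 4.5000 + 1.1667 = 5.6667

5.67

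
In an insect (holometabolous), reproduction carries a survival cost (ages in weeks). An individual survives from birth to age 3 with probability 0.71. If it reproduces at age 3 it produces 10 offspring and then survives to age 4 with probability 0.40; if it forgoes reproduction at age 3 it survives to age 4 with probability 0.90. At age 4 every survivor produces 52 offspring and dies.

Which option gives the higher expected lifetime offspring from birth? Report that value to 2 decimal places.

33.23

breed at age 3: R₀ = 0.71 × (10 + 0.40 × 52) = 0.71 × 30.8000 = 21.8680
delay to age 4: R₀ = 0.71 × (0.90 × 52) = 0.71 × 46.8000 = 33.2280
Higher: delay to age 4 (33.2280).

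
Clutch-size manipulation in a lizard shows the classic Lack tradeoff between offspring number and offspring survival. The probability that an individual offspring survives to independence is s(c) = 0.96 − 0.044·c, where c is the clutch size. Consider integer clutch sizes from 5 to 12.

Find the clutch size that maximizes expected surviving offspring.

Expected surviving offspring = c × s(c):
  c=5: 5 × 0.740 = 3.700
  c=6: 6 × 0.696 = 4.176
  c=7: 7 × 0.652 = 4.564
  c=8: 8 × 0.608 = 4.864
  c=9: 9 × 0.564 = 5.076
  c=10: 10 × 0.520 = 5.200
  c=11: 11 × 0.476 = 5.236
  c=12: 12 × 0.432 = 5.184
Maximum at c = 11 (5.236 surviving offspring).

11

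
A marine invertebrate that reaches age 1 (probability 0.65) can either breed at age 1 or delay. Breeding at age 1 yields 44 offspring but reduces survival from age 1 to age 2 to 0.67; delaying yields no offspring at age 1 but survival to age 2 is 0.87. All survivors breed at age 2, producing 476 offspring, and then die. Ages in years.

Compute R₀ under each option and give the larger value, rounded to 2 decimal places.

269.18

breed at age 1: R₀ = 0.65 × (44 + 0.67 × 476) = 0.65 × 362.9200 = 235.8980
delay to age 2: R₀ = 0.65 × (0.87 × 476) = 0.65 × 414.1200 = 269.1780
Higher: delay to age 2 (269.1780).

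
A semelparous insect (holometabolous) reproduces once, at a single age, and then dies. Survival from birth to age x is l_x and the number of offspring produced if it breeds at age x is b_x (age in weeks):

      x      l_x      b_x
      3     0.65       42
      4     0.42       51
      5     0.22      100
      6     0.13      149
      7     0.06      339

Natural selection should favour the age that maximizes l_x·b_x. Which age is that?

3

Expected offspring if breeding at age x = l_x × b_x:
  age 3: 0.65 × 42 = 27.300
  age 4: 0.42 × 51 = 21.420
  age 5: 0.22 × 100 = 22.000
  age 6: 0.13 × 149 = 19.370
  age 7: 0.06 × 339 = 20.340
Maximum at age 3 (27.300).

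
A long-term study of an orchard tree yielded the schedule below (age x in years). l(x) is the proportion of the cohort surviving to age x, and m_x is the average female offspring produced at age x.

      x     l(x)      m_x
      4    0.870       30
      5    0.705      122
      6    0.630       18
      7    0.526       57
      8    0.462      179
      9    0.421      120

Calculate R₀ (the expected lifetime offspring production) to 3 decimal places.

286.650

R₀ = Σ l(x) m_x:
  age 4: 0.870 × 30 = 26.1000
  age 5: 0.705 × 122 = 86.0100
  age 6: 0.630 × 18 = 11.3400
  age 7: 0.526 × 57 = 29.9820
  age 8: 0.462 × 179 = 82.6980
  age 9: 0.421 × 120 = 50.5200
R₀ = 26.1000 + 86.0100 + 11.3400 + 29.9820 + 82.6980 + 50.5200 = 286.6500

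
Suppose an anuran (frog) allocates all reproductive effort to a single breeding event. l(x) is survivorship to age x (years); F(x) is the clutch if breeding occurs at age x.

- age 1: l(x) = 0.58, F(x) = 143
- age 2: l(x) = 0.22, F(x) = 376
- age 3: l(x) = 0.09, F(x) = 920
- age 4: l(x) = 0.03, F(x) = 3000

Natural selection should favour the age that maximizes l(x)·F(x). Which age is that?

Expected offspring if breeding at age x = l(x) × F(x):
  age 1: 0.58 × 143 = 82.940
  age 2: 0.22 × 376 = 82.720
  age 3: 0.09 × 920 = 82.800
  age 4: 0.03 × 3000 = 90.000
Maximum at age 4 (90.000).

4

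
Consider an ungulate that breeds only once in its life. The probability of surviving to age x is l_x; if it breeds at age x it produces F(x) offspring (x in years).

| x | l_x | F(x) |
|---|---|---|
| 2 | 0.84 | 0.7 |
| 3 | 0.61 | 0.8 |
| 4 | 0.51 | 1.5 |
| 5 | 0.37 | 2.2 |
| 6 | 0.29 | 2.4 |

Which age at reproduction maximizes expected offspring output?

Expected offspring if breeding at age x = l_x × F(x):
  age 2: 0.84 × 0.7 = 0.588
  age 3: 0.61 × 0.8 = 0.488
  age 4: 0.51 × 1.5 = 0.765
  age 5: 0.37 × 2.2 = 0.814
  age 6: 0.29 × 2.4 = 0.696
Maximum at age 5 (0.814).

5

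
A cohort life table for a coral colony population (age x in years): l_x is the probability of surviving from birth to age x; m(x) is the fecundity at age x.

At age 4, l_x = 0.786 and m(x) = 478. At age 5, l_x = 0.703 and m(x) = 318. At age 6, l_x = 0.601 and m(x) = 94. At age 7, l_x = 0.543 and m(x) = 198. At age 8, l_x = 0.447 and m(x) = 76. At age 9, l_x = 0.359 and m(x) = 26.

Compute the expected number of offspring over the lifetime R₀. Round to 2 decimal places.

806.58

R₀ = Σ l_x m(x):
  age 4: 0.786 × 478 = 375.7080
  age 5: 0.703 × 318 = 223.5540
  age 6: 0.601 × 94 = 56.4940
  age 7: 0.543 × 198 = 107.5140
  age 8: 0.447 × 76 = 33.9720
  age 9: 0.359 × 26 = 9.3340
R₀ = 375.7080 + 223.5540 + 56.4940 + 107.5140 + 33.9720 + 9.3340 = 806.5760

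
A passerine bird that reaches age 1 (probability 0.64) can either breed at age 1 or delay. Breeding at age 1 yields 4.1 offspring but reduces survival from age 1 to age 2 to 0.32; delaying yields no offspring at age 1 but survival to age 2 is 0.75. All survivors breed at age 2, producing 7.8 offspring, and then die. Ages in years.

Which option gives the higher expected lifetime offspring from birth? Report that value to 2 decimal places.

breed at age 1: R₀ = 0.64 × (4.1 + 0.32 × 7.8) = 0.64 × 6.5960 = 4.2214
delay to age 2: R₀ = 0.64 × (0.75 × 7.8) = 0.64 × 5.8500 = 3.7440
Higher: breed at age 1 (4.2214).

4.22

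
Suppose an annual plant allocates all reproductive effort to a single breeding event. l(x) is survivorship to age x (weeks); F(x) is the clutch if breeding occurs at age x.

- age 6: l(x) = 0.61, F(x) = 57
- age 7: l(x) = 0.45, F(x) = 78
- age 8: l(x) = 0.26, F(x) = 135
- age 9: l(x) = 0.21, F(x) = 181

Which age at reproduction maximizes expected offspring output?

9

Expected offspring if breeding at age x = l(x) × F(x):
  age 6: 0.61 × 57 = 34.770
  age 7: 0.45 × 78 = 35.100
  age 8: 0.26 × 135 = 35.100
  age 9: 0.21 × 181 = 38.010
Maximum at age 9 (38.010).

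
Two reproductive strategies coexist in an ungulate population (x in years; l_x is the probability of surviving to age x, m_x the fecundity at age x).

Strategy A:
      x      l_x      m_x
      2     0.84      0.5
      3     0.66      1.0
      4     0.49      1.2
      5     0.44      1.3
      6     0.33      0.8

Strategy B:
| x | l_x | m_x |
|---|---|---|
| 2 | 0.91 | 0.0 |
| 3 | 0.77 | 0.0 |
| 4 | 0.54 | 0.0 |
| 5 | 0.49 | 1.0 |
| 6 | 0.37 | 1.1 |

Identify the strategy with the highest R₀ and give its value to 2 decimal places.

Strategy A: R₀ = 0.84×0.5 + 0.66×1.0 + 0.49×1.2 + 0.44×1.3 + 0.33×0.8 = 2.5040
Strategy B: R₀ = 0.91×0.0 + 0.77×0.0 + 0.54×0.0 + 0.49×1.0 + 0.37×1.1 = 0.8970
Highest R₀: strategy A with 2.5040.

2.50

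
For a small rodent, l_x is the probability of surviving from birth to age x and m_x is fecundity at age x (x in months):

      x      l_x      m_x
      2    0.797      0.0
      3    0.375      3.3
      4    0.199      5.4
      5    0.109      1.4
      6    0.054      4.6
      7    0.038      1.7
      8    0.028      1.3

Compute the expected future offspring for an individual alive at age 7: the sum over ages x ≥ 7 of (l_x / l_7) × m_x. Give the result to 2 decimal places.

l_7 = 0.038. Conditional survival from age 7 to x is l_x / l_7.
  x=7: (0.038/0.038) × 1.7 = 1.7000
  x=8: (0.028/0.038) × 1.3 = 0.9579
Sum = 1.7000 + 0.9579 = 2.6579

2.66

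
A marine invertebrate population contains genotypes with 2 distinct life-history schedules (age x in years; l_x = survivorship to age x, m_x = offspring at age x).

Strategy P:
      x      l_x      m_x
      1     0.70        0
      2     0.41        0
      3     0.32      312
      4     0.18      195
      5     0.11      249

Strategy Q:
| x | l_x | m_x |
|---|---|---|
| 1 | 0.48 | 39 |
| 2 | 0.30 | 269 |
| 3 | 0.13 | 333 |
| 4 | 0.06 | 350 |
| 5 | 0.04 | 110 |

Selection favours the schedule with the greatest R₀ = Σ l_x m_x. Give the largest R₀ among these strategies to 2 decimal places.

168.11

Strategy P: R₀ = 0.70×0 + 0.41×0 + 0.32×312 + 0.18×195 + 0.11×249 = 162.3300
Strategy Q: R₀ = 0.48×39 + 0.30×269 + 0.13×333 + 0.06×350 + 0.04×110 = 168.1100
Highest R₀: strategy Q with 168.1100.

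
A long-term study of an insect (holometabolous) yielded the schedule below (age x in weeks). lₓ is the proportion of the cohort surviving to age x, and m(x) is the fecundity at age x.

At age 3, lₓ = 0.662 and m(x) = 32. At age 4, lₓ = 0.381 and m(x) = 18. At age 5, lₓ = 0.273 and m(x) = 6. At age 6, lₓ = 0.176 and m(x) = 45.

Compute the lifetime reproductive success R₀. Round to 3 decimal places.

R₀ = Σ lₓ m(x):
  age 3: 0.662 × 32 = 21.1840
  age 4: 0.381 × 18 = 6.8580
  age 5: 0.273 × 6 = 1.6380
  age 6: 0.176 × 45 = 7.9200
R₀ = 21.1840 + 6.8580 + 1.6380 + 7.9200 = 37.6000

37.600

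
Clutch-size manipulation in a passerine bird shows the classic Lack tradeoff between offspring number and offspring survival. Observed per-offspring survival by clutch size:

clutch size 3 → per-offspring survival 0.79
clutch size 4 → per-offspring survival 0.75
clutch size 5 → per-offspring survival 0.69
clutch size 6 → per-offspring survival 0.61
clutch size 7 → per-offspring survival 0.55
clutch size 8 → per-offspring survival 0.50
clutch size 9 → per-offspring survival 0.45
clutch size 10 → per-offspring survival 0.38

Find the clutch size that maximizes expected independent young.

Expected independent young = c × s(c):
  c=3: 3 × 0.79 = 2.370
  c=4: 4 × 0.75 = 3.000
  c=5: 5 × 0.69 = 3.450
  c=6: 6 × 0.61 = 3.660
  c=7: 7 × 0.55 = 3.850
  c=8: 8 × 0.50 = 4.000
  c=9: 9 × 0.45 = 4.050
  c=10: 10 × 0.38 = 3.800
Maximum at c = 9 (4.050 independent young).

9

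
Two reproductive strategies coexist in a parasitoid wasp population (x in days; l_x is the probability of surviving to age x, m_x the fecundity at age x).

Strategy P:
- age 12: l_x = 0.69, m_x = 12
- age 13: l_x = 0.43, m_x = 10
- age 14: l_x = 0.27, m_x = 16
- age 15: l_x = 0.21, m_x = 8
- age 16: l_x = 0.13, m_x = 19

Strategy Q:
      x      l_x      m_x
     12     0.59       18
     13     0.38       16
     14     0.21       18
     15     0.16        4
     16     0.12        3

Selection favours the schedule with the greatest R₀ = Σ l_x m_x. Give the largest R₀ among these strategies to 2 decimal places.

21.48

Strategy P: R₀ = 0.69×12 + 0.43×10 + 0.27×16 + 0.21×8 + 0.13×19 = 21.0500
Strategy Q: R₀ = 0.59×18 + 0.38×16 + 0.21×18 + 0.16×4 + 0.12×3 = 21.4800
Highest R₀: strategy Q with 21.4800.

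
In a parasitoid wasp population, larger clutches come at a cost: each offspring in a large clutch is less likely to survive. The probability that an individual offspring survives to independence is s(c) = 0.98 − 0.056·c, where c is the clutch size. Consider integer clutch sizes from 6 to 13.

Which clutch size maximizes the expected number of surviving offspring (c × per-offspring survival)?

9

Expected surviving offspring = c × s(c):
  c=6: 6 × 0.644 = 3.864
  c=7: 7 × 0.588 = 4.116
  c=8: 8 × 0.532 = 4.256
  c=9: 9 × 0.476 = 4.284
  c=10: 10 × 0.420 = 4.200
  c=11: 11 × 0.364 = 4.004
  c=12: 12 × 0.308 = 3.696
  c=13: 13 × 0.252 = 3.276
Maximum at c = 9 (4.284 surviving offspring).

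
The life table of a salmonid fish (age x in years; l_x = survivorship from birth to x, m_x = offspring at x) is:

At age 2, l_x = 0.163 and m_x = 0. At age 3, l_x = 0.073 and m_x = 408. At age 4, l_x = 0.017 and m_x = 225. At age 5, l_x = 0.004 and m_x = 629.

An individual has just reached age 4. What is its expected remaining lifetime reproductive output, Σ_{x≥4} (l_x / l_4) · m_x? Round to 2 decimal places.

l_4 = 0.017. Conditional survival from age 4 to x is l_x / l_4.
  x=4: (0.017/0.017) × 225 = 225.0000
  x=5: (0.004/0.017) × 629 = 148.0000
Sum = 225.0000 + 148.0000 = 373.0000

373.00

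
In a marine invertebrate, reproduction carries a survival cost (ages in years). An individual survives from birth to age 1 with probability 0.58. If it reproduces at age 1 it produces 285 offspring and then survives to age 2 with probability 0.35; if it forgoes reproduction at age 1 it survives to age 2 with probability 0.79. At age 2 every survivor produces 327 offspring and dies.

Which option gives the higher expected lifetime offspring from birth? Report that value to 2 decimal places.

231.68

breed at age 1: R₀ = 0.58 × (285 + 0.35 × 327) = 0.58 × 399.4500 = 231.6810
delay to age 2: R₀ = 0.58 × (0.79 × 327) = 0.58 × 258.3300 = 149.8314
Higher: breed at age 1 (231.6810).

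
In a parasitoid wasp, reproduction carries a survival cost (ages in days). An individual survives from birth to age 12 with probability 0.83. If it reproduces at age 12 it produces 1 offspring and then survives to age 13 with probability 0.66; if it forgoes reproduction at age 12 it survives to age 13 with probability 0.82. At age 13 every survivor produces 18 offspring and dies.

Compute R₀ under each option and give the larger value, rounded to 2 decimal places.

12.25

breed at age 12: R₀ = 0.83 × (1 + 0.66 × 18) = 0.83 × 12.8800 = 10.6904
delay to age 13: R₀ = 0.83 × (0.82 × 18) = 0.83 × 14.7600 = 12.2508
Higher: delay to age 13 (12.2508).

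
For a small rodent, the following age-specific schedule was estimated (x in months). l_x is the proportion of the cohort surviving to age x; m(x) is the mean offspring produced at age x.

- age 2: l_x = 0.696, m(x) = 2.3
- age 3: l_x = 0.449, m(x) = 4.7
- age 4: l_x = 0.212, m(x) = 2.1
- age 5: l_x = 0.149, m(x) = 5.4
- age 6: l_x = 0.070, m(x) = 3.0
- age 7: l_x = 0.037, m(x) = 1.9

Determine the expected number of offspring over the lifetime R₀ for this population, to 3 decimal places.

5.241

R₀ = Σ l_x m(x):
  age 2: 0.696 × 2.3 = 1.6008
  age 3: 0.449 × 4.7 = 2.1103
  age 4: 0.212 × 2.1 = 0.4452
  age 5: 0.149 × 5.4 = 0.8046
  age 6: 0.070 × 3.0 = 0.2100
  age 7: 0.037 × 1.9 = 0.0703
R₀ = 1.6008 + 2.1103 + 0.4452 + 0.8046 + 0.2100 + 0.0703 = 5.2412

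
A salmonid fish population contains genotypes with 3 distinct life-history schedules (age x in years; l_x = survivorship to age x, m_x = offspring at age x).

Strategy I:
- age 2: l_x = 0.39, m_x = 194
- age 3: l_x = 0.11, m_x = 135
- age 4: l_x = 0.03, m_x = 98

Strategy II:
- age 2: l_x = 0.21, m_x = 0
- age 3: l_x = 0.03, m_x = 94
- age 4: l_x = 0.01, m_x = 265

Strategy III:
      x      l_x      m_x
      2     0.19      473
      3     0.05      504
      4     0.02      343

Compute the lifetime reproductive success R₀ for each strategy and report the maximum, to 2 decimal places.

121.93

Strategy I: R₀ = 0.39×194 + 0.11×135 + 0.03×98 = 93.4500
Strategy II: R₀ = 0.21×0 + 0.03×94 + 0.01×265 = 5.4700
Strategy III: R₀ = 0.19×473 + 0.05×504 + 0.02×343 = 121.9300
Highest R₀: strategy III with 121.9300.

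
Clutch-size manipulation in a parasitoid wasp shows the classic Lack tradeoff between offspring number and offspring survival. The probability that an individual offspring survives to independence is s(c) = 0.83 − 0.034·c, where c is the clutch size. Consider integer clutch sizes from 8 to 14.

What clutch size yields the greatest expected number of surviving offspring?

Expected surviving offspring = c × s(c):
  c=8: 8 × 0.558 = 4.464
  c=9: 9 × 0.524 = 4.716
  c=10: 10 × 0.490 = 4.900
  c=11: 11 × 0.456 = 5.016
  c=12: 12 × 0.422 = 5.064
  c=13: 13 × 0.388 = 5.044
  c=14: 14 × 0.354 = 4.956
Maximum at c = 12 (5.064 surviving offspring).

12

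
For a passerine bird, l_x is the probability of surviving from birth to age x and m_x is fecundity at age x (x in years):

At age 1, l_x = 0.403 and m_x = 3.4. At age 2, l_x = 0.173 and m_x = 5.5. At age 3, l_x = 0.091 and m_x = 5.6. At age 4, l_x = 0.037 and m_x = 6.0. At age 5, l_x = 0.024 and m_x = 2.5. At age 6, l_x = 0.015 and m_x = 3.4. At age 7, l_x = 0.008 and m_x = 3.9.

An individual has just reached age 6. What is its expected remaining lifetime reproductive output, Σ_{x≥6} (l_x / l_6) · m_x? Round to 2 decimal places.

l_6 = 0.015. Conditional survival from age 6 to x is l_x / l_6.
  x=6: (0.015/0.015) × 3.4 = 3.4000
  x=7: (0.008/0.015) × 3.9 = 2.0800
Sum = 3.4000 + 2.0800 = 5.4800

5.48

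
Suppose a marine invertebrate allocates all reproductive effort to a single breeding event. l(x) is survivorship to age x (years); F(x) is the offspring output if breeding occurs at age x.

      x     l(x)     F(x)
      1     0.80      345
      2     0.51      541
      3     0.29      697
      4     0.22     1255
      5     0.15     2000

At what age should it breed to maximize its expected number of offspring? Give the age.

5

Expected offspring if breeding at age x = l(x) × F(x):
  age 1: 0.80 × 345 = 276.000
  age 2: 0.51 × 541 = 275.910
  age 3: 0.29 × 697 = 202.130
  age 4: 0.22 × 1255 = 276.100
  age 5: 0.15 × 2000 = 300.000
Maximum at age 5 (300.000).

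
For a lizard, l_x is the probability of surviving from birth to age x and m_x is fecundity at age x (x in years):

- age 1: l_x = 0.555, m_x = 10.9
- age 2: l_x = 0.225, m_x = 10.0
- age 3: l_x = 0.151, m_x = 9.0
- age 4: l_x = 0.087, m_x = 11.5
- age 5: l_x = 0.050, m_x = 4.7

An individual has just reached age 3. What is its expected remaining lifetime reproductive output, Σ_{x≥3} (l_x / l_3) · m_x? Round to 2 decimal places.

l_3 = 0.151. Conditional survival from age 3 to x is l_x / l_3.
  x=3: (0.151/0.151) × 9.0 = 9.0000
  x=4: (0.087/0.151) × 11.5 = 6.6258
  x=5: (0.050/0.151) × 4.7 = 1.5563
Sum = 9.0000 + 6.6258 + 1.5563 = 17.1821

17.18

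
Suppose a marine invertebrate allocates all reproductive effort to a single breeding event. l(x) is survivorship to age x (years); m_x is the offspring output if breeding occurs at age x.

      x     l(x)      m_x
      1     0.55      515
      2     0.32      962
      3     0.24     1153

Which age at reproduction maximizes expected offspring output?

2

Expected offspring if breeding at age x = l(x) × m_x:
  age 1: 0.55 × 515 = 283.250
  age 2: 0.32 × 962 = 307.840
  age 3: 0.24 × 1153 = 276.720
Maximum at age 2 (307.840).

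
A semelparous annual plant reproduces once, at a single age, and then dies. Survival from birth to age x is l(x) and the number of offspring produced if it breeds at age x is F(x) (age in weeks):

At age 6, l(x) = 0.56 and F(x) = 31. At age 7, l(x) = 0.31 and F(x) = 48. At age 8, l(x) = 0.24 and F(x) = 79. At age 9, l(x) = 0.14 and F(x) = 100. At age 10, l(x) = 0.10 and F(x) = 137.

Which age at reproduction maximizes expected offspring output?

Expected offspring if breeding at age x = l(x) × F(x):
  age 6: 0.56 × 31 = 17.360
  age 7: 0.31 × 48 = 14.880
  age 8: 0.24 × 79 = 18.960
  age 9: 0.14 × 100 = 14.000
  age 10: 0.10 × 137 = 13.700
Maximum at age 8 (18.960).

8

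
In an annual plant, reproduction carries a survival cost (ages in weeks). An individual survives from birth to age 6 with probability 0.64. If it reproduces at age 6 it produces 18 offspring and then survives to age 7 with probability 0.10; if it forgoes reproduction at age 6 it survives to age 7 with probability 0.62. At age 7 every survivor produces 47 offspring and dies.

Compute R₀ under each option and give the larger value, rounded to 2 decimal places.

breed at age 6: R₀ = 0.64 × (18 + 0.10 × 47) = 0.64 × 22.7000 = 14.5280
delay to age 7: R₀ = 0.64 × (0.62 × 47) = 0.64 × 29.1400 = 18.6496
Higher: delay to age 7 (18.6496).

18.65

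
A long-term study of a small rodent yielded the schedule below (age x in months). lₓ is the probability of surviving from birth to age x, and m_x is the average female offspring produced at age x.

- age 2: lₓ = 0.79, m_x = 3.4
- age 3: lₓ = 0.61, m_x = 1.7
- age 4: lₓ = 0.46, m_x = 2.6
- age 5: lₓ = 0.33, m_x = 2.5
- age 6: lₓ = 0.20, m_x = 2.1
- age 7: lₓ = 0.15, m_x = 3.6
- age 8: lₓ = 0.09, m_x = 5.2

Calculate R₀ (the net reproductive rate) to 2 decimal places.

R₀ = Σ lₓ m_x:
  age 2: 0.79 × 3.4 = 2.6860
  age 3: 0.61 × 1.7 = 1.0370
  age 4: 0.46 × 2.6 = 1.1960
  age 5: 0.33 × 2.5 = 0.8250
  age 6: 0.20 × 2.1 = 0.4200
  age 7: 0.15 × 3.6 = 0.5400
  age 8: 0.09 × 5.2 = 0.4680
R₀ = 2.6860 + 1.0370 + 1.1960 + 0.8250 + 0.4200 + 0.5400 + 0.4680 = 7.1720

7.17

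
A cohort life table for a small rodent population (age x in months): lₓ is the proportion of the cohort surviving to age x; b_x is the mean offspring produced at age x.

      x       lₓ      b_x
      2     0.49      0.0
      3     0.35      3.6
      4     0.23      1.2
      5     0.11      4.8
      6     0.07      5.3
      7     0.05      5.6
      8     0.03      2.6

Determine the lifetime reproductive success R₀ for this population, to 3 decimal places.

2.793

R₀ = Σ lₓ b_x:
  age 2: 0.49 × 0.0 = 0.0000
  age 3: 0.35 × 3.6 = 1.2600
  age 4: 0.23 × 1.2 = 0.2760
  age 5: 0.11 × 4.8 = 0.5280
  age 6: 0.07 × 5.3 = 0.3710
  age 7: 0.05 × 5.6 = 0.2800
  age 8: 0.03 × 2.6 = 0.0780
R₀ = 0.0000 + 1.2600 + 0.2760 + 0.5280 + 0.3710 + 0.2800 + 0.0780 = 2.7930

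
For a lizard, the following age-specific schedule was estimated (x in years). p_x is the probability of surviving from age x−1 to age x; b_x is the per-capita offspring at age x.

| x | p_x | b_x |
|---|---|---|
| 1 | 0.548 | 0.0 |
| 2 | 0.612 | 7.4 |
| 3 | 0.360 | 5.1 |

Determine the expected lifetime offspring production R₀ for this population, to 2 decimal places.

3.10

Survivorship from birth: l_x = p_1·p_2·…·p_x.
  l_1 = 0.54800
  l_2 = 0.33538
  l_3 = 0.12074
R₀ = Σ l_x b_x:
  age 1: 0.54800 × 0.0 = 0.0000
  age 2: 0.33538 × 7.4 = 2.4818
  age 3: 0.12074 × 5.1 = 0.6158
R₀ = 0.0000 + 2.4818 + 0.6158 = 3.0976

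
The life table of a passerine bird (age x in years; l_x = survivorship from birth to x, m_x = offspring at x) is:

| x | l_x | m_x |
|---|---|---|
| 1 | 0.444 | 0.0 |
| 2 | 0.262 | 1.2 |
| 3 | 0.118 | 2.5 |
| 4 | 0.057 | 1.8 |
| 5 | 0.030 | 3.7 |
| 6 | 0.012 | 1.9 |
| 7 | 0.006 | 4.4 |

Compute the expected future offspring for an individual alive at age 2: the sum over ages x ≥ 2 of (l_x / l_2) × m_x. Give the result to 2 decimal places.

3.33

l_2 = 0.262. Conditional survival from age 2 to x is l_x / l_2.
  x=2: (0.262/0.262) × 1.2 = 1.2000
  x=3: (0.118/0.262) × 2.5 = 1.1260
  x=4: (0.057/0.262) × 1.8 = 0.3916
  x=5: (0.030/0.262) × 3.7 = 0.4237
  x=6: (0.012/0.262) × 1.9 = 0.0870
  x=7: (0.006/0.262) × 4.4 = 0.1008
Sum = 1.2000 + 1.1260 + 0.3916 + 0.4237 + 0.0870 + 0.1008 = 3.3290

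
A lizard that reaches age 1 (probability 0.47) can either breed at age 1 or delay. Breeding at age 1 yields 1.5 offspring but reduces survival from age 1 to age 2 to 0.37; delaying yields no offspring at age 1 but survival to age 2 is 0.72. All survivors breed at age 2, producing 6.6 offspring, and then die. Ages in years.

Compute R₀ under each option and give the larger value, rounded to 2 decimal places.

2.23

breed at age 1: R₀ = 0.47 × (1.5 + 0.37 × 6.6) = 0.47 × 3.9420 = 1.8527
delay to age 2: R₀ = 0.47 × (0.72 × 6.6) = 0.47 × 4.7520 = 2.2334
Higher: delay to age 2 (2.2334).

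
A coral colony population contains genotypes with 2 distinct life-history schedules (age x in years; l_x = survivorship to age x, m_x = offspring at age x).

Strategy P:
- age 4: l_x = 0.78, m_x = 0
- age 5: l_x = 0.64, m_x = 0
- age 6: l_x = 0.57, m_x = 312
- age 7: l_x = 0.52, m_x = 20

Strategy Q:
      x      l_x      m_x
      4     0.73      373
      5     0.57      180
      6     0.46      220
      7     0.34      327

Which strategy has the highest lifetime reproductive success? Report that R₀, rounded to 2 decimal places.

Strategy P: R₀ = 0.78×0 + 0.64×0 + 0.57×312 + 0.52×20 = 188.2400
Strategy Q: R₀ = 0.73×373 + 0.57×180 + 0.46×220 + 0.34×327 = 587.2700
Highest R₀: strategy Q with 587.2700.

587.27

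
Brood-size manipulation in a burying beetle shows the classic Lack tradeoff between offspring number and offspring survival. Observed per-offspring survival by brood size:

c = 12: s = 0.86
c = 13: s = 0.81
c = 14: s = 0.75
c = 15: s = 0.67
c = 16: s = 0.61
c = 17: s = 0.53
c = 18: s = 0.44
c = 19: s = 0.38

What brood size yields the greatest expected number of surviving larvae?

Expected surviving larvae = c × s(c):
  c=12: 12 × 0.86 = 10.320
  c=13: 13 × 0.81 = 10.530
  c=14: 14 × 0.75 = 10.500
  c=15: 15 × 0.67 = 10.050
  c=16: 16 × 0.61 = 9.760
  c=17: 17 × 0.53 = 9.010
  c=18: 18 × 0.44 = 7.920
  c=19: 19 × 0.38 = 7.220
Maximum at c = 13 (10.530 surviving larvae).

13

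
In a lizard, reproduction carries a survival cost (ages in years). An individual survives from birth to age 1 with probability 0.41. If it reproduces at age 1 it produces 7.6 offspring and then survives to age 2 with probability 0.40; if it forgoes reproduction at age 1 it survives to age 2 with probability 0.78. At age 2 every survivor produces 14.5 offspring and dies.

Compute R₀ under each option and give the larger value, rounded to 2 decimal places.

breed at age 1: R₀ = 0.41 × (7.6 + 0.40 × 14.5) = 0.41 × 13.4000 = 5.4940
delay to age 2: R₀ = 0.41 × (0.78 × 14.5) = 0.41 × 11.3100 = 4.6371
Higher: breed at age 1 (5.4940).

5.49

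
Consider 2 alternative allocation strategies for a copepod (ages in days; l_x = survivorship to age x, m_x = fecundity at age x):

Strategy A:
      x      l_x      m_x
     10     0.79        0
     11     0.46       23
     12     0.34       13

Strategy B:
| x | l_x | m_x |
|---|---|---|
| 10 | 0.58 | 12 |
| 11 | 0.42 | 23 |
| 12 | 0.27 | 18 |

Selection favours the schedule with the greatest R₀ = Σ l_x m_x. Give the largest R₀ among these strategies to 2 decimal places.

21.48

Strategy A: R₀ = 0.79×0 + 0.46×23 + 0.34×13 = 15.0000
Strategy B: R₀ = 0.58×12 + 0.42×23 + 0.27×18 = 21.4800
Highest R₀: strategy B with 21.4800.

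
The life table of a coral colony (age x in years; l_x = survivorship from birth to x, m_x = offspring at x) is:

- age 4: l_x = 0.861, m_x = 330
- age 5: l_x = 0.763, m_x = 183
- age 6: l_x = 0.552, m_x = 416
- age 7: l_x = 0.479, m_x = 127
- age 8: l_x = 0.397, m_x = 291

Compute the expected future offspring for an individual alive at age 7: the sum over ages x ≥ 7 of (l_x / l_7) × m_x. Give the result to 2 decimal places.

368.18

l_7 = 0.479. Conditional survival from age 7 to x is l_x / l_7.
  x=7: (0.479/0.479) × 127 = 127.0000
  x=8: (0.397/0.479) × 291 = 241.1837
Sum = 127.0000 + 241.1837 = 368.1837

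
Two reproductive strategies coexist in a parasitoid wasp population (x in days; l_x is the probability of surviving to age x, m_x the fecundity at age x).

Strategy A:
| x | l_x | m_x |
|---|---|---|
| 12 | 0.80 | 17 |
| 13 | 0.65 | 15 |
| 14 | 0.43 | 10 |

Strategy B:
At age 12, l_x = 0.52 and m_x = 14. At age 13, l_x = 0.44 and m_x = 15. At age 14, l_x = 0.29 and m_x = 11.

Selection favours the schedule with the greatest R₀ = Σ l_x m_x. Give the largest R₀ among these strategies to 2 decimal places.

27.65

Strategy A: R₀ = 0.80×17 + 0.65×15 + 0.43×10 = 27.6500
Strategy B: R₀ = 0.52×14 + 0.44×15 + 0.29×11 = 17.0700
Highest R₀: strategy A with 27.6500.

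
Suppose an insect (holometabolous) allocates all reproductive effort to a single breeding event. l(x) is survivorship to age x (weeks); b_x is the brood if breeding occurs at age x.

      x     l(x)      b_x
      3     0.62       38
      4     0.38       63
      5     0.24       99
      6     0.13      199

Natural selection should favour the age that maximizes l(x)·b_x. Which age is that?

Expected offspring if breeding at age x = l(x) × b_x:
  age 3: 0.62 × 38 = 23.560
  age 4: 0.38 × 63 = 23.940
  age 5: 0.24 × 99 = 23.760
  age 6: 0.13 × 199 = 25.870
Maximum at age 6 (25.870).

6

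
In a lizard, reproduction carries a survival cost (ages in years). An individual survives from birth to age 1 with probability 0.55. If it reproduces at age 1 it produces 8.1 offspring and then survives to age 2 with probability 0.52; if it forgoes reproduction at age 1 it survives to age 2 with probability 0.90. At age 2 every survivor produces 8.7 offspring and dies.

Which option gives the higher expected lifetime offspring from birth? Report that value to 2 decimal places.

6.94

breed at age 1: R₀ = 0.55 × (8.1 + 0.52 × 8.7) = 0.55 × 12.6240 = 6.9432
delay to age 2: R₀ = 0.55 × (0.90 × 8.7) = 0.55 × 7.8300 = 4.3065
Higher: breed at age 1 (6.9432).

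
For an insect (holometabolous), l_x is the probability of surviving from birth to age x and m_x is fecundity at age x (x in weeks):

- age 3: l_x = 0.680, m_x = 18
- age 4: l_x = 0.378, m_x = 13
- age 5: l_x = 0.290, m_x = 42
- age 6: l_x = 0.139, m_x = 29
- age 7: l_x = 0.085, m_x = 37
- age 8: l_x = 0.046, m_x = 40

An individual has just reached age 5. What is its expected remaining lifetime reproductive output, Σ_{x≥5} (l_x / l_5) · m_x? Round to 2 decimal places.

73.09

l_5 = 0.290. Conditional survival from age 5 to x is l_x / l_5.
  x=5: (0.290/0.290) × 42 = 42.0000
  x=6: (0.139/0.290) × 29 = 13.9000
  x=7: (0.085/0.290) × 37 = 10.8448
  x=8: (0.046/0.290) × 40 = 6.3448
Sum = 42.0000 + 13.9000 + 10.8448 + 6.3448 = 73.0897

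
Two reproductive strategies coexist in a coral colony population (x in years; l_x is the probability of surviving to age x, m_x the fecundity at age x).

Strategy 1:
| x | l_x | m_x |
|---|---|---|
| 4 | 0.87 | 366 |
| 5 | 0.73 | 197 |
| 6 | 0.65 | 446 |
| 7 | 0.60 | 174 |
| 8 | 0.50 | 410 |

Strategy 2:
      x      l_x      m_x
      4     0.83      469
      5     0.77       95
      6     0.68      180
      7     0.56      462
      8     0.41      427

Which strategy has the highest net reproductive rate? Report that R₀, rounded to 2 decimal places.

Strategy 1: R₀ = 0.87×366 + 0.73×197 + 0.65×446 + 0.60×174 + 0.50×410 = 1061.5300
Strategy 2: R₀ = 0.83×469 + 0.77×95 + 0.68×180 + 0.56×462 + 0.41×427 = 1018.6100
Highest R₀: strategy 1 with 1061.5300.

1061.53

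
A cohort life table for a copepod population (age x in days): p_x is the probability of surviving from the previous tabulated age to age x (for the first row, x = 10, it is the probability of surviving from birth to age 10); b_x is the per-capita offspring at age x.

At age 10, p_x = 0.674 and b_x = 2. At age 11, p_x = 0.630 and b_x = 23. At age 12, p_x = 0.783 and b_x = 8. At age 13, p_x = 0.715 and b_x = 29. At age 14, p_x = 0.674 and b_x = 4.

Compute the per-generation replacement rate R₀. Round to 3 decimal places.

Survivorship from birth: l_x = p_10·p_11·…·p_x.
  l_10 = 0.67400
  l_11 = 0.42462
  l_12 = 0.33248
  l_13 = 0.23772
  l_14 = 0.16022
R₀ = Σ l_x b_x:
  age 10: 0.67400 × 2 = 1.3480
  age 11: 0.42462 × 23 = 9.7663
  age 12: 0.33248 × 8 = 2.6598
  age 13: 0.23772 × 29 = 6.8939
  age 14: 0.16022 × 4 = 0.6409
R₀ = 1.3480 + 9.7663 + 2.6598 + 6.8939 + 0.6409 = 21.3089

21.309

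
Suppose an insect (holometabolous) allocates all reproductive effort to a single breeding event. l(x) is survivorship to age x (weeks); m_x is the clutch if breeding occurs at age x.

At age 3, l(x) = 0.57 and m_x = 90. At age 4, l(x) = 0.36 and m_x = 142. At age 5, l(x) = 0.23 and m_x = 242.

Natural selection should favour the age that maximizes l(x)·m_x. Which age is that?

5

Expected offspring if breeding at age x = l(x) × m_x:
  age 3: 0.57 × 90 = 51.300
  age 4: 0.36 × 142 = 51.120
  age 5: 0.23 × 242 = 55.660
Maximum at age 5 (55.660).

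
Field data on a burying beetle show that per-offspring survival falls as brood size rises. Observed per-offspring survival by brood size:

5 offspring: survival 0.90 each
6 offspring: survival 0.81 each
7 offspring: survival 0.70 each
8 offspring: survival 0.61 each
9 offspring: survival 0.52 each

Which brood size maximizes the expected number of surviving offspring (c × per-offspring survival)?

7

Expected surviving offspring = c × s(c):
  c=5: 5 × 0.90 = 4.500
  c=6: 6 × 0.81 = 4.860
  c=7: 7 × 0.70 = 4.900
  c=8: 8 × 0.61 = 4.880
  c=9: 9 × 0.52 = 4.680
Maximum at c = 7 (4.900 surviving offspring).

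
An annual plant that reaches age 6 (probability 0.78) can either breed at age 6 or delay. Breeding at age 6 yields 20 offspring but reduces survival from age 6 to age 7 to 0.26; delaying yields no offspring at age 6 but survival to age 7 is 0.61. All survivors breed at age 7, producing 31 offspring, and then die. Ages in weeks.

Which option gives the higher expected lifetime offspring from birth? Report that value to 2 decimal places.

21.89

breed at age 6: R₀ = 0.78 × (20 + 0.26 × 31) = 0.78 × 28.0600 = 21.8868
delay to age 7: R₀ = 0.78 × (0.61 × 31) = 0.78 × 18.9100 = 14.7498
Higher: breed at age 6 (21.8868).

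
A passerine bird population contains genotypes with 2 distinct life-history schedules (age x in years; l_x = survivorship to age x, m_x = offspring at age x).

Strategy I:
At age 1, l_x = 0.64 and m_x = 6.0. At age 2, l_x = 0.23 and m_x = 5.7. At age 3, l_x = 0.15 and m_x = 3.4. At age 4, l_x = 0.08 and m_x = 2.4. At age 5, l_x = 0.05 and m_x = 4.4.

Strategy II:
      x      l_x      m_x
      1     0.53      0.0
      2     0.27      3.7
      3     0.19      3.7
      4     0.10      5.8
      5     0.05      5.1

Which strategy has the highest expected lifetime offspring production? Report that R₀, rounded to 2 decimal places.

Strategy I: R₀ = 0.64×6.0 + 0.23×5.7 + 0.15×3.4 + 0.08×2.4 + 0.05×4.4 = 6.0730
Strategy II: R₀ = 0.53×0.0 + 0.27×3.7 + 0.19×3.7 + 0.10×5.8 + 0.05×5.1 = 2.5370
Highest R₀: strategy I with 6.0730.

6.07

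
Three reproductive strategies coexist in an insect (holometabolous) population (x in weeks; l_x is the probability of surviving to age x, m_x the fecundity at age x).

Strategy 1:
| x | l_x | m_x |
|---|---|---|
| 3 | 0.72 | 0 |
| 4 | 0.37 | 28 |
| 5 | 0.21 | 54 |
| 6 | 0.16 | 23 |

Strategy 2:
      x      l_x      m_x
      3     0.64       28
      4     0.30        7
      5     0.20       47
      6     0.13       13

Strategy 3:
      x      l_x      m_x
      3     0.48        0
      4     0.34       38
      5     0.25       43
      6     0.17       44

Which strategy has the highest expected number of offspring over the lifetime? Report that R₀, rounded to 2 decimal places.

Strategy 1: R₀ = 0.72×0 + 0.37×28 + 0.21×54 + 0.16×23 = 25.3800
Strategy 2: R₀ = 0.64×28 + 0.30×7 + 0.20×47 + 0.13×13 = 31.1100
Strategy 3: R₀ = 0.48×0 + 0.34×38 + 0.25×43 + 0.17×44 = 31.1500
Highest R₀: strategy 3 with 31.1500.

31.15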